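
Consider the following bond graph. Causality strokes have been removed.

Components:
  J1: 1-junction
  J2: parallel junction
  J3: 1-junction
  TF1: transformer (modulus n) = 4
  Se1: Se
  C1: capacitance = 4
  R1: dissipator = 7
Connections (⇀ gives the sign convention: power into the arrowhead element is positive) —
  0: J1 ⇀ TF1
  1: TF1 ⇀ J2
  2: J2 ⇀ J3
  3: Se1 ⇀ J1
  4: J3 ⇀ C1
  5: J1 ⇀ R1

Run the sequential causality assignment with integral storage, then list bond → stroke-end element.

#0 →J1
#1 →TF1
#2 →J2
#3 →J1
#4 →J3
#5 →R1

b3 →J1  (Se1 fixes effort; stroke away)
b4 →J3  (C1 outputs effort q/C1)
b2 →J2  (J3 needs exactly one f-in)
b1 →TF1  (common-e at J2 fixed by 2)
b0 →J1  (through TF1, causality passes straight; one stroke at TF1)
b5 →R1  (closing 1-jn rule on J1)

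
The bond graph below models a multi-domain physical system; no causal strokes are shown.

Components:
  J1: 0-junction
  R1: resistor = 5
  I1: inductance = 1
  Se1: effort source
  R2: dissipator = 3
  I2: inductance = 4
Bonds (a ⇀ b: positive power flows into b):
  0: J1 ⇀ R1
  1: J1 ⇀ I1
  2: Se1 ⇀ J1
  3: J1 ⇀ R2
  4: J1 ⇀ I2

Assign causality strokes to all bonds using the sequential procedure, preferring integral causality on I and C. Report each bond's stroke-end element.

bond 2 |J1  (Se1: effort source, stroke at far end)
bond 0 |R1  (J1 effort already set via bond 2)
bond 1 |I1  (J1: bond 2 brought effort, rest push out)
bond 3 |R2  (common-e at J1 fixed by 2)
bond 4 |I2  (J1: bond 2 brought effort, rest push out)

b0 stroke→R1
b1 stroke→I1
b2 stroke→J1
b3 stroke→R2
b4 stroke→I2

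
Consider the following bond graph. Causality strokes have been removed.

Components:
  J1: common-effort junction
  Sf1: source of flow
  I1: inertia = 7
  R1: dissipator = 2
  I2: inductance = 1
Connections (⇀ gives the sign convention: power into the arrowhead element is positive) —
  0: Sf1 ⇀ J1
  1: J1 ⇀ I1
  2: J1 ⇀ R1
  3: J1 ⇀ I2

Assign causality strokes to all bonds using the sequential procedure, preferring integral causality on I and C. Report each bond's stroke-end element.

β0 stroke at Sf1
β1 stroke at I1
β2 stroke at J1
β3 stroke at I2

β0 stroke at Sf1  (Sf1 fixes flow; stroke at Sf1)
β1 stroke at I1  (I1: I, integral causality)
β3 stroke at I2  (I2: I, integral causality)
β2 stroke at J1  (only one effort-in slot at J1)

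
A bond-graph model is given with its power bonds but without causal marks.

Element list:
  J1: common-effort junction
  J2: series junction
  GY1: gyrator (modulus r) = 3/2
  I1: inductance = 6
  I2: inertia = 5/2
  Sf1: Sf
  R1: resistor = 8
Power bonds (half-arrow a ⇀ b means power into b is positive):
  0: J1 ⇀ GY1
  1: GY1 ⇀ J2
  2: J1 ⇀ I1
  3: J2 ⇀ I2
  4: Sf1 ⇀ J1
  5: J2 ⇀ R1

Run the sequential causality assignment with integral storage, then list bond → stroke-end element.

bond 4 stroke→Sf1  (Sf1: flow source, stroke at near end)
bond 2 stroke→I1  (prefer integral on I1)
bond 0 stroke→J1  (J1: last free bond brings effort in)
bond 1 stroke→J2  (through GY1, causality inverts; strokes same side of GY1)
bond 3 stroke→I2  (prefer integral on I2)
bond 5 stroke→J2  (1-jn J2 has f-setter on 3)

#0 →J1
#1 →J2
#2 →I1
#3 →I2
#4 →Sf1
#5 →J2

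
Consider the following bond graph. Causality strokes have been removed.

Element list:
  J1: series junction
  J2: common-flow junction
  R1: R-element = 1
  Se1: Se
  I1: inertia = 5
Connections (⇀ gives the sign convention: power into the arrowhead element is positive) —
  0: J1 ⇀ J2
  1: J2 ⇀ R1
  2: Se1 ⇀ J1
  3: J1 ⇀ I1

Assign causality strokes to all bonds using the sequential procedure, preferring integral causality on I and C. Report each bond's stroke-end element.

bond 2 |J1  (source Se1 imposes e)
bond 3 |I1  (I1 integral (f out))
bond 0 |J1  (common-f at J1 fixed by 3)
bond 1 |J2  (common-f at J2 fixed by 0)

bond 0 →J1
bond 1 →J2
bond 2 →J1
bond 3 →I1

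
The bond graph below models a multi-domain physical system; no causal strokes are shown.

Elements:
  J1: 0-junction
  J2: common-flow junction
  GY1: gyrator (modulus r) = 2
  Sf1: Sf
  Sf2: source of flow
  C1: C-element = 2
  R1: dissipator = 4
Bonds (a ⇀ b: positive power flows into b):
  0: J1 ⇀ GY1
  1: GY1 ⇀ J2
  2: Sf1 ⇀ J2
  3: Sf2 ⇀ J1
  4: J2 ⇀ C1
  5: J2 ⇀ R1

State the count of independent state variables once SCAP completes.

1  (C1 all integral)

#2 →Sf1  (Sf1 (Sf) sets flow on bond)
#3 →Sf2  (Sf2 (Sf) sets flow on bond)
#0 →J1  (J1: last free bond brings effort in)
#1 →J2  (J2: bond 2 brought flow, rest push out)
#4 →J2  (J2: bond 2 brought flow, rest push out)
#5 →J2  (1-jn J2 has f-setter on 2)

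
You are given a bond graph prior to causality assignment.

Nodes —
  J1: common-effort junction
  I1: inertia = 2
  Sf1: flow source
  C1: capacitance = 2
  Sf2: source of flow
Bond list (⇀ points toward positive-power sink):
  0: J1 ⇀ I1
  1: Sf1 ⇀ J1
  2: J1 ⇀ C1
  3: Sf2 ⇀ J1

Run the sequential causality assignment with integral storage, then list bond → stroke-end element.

#1 |Sf1  (Sf1 fixes flow; stroke at Sf1)
#3 |Sf2  (Sf2 fixes flow; stroke at Sf2)
#0 |I1  (prefer integral on I1)
#2 |J1  (J1 needs exactly one e-in)

bond 0 →I1
bond 1 →Sf1
bond 2 →J1
bond 3 →Sf2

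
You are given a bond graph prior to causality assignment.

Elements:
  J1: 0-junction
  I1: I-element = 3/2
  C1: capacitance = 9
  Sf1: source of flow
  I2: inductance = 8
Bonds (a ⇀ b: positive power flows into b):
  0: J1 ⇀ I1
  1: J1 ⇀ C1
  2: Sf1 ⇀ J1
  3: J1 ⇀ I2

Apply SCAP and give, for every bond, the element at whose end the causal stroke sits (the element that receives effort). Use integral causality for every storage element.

#2 stroke→Sf1  (Sf1 fixes flow; stroke at Sf1)
#0 stroke→I1  (I1 integral (f out))
#1 stroke→J1  (C1 outputs effort q/C1)
#3 stroke→I2  (common-e at J1 fixed by 1)

b0 →I1
b1 →J1
b2 →Sf1
b3 →I2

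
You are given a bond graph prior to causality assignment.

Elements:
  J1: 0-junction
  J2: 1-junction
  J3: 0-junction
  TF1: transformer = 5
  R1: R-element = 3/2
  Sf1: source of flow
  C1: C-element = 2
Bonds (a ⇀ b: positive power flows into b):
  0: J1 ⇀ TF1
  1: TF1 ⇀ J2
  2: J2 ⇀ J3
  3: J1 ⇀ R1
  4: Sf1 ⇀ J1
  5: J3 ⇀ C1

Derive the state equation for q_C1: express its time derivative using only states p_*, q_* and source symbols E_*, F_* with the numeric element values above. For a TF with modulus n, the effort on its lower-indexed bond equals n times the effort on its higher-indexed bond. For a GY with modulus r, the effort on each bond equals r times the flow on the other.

#4 stroke→Sf1  (Sf1 fixes flow; stroke at Sf1)
#5 stroke→J3  (prefer integral on C1)
#2 stroke→J2  (common-e at J3 fixed by 5)
#1 stroke→TF1  (J2 needs exactly one f-in)
#0 stroke→J1  (through TF1, causality passes straight; one stroke at TF1)
#3 stroke→R1  (common-e at J1 fixed by 0)

dq_C1/dt = 5*F_Sf1 - 25*q_C1/3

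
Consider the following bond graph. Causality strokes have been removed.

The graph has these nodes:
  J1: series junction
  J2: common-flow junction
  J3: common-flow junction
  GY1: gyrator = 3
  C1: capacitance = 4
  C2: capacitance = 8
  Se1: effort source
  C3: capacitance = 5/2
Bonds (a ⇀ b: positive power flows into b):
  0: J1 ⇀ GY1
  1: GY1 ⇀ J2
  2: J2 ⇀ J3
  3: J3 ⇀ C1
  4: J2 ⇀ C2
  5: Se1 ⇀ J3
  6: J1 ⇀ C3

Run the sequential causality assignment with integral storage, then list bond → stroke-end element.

β5 stroke→J3  (source Se1 imposes e)
β3 stroke→J3  (C1 outputs effort q/C1)
β2 stroke→J2  (J3: last free bond brings flow in)
β4 stroke→J2  (prefer integral on C2)
β1 stroke→GY1  (J2: last free bond brings flow in)
β0 stroke→GY1  (GY GY1: same side as bond 1)
β6 stroke→J1  (J1: bond 0 brought flow, rest push out)

bond 0 →GY1
bond 1 →GY1
bond 2 →J2
bond 3 →J3
bond 4 →J2
bond 5 →J3
bond 6 →J1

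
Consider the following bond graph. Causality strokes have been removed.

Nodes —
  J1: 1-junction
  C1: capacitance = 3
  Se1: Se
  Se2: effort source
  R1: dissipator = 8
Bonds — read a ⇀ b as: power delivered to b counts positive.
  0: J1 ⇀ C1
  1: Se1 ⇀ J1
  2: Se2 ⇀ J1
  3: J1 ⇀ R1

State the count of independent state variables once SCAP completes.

1  (C1 all integral)

#1 stroke at J1  (Se1 (Se) sets effort on bond)
#2 stroke at J1  (Se2 (Se) sets effort on bond)
#0 stroke at J1  (C1 integral (e out))
#3 stroke at R1  (J1 needs exactly one f-in)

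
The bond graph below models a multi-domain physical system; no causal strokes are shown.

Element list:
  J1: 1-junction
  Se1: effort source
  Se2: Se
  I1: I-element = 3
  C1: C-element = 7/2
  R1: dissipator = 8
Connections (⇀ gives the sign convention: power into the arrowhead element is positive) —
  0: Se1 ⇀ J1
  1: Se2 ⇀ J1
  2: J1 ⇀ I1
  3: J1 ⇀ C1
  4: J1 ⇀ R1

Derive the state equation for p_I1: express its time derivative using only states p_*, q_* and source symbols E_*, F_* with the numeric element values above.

bond 0 →J1  (Se1: effort source, stroke at far end)
bond 1 →J1  (Se2 fixes effort; stroke away)
bond 2 →I1  (I1: I, integral causality)
bond 3 →J1  (common-f at J1 fixed by 2)
bond 4 →J1  (common-f at J1 fixed by 2)

dp_I1/dt = E_Se1 + E_Se2 - 8*p_I1/3 - 2*q_C1/7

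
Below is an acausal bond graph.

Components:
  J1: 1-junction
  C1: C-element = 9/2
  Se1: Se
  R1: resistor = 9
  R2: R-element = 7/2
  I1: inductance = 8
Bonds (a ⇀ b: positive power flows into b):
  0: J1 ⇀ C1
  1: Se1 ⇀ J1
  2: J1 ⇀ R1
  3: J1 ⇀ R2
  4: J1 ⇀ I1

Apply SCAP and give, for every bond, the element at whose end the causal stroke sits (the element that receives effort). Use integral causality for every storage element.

β0 stroke at J1
β1 stroke at J1
β2 stroke at J1
β3 stroke at J1
β4 stroke at I1

#1 stroke→J1  (source Se1 imposes e)
#0 stroke→J1  (prefer integral on C1)
#4 stroke→I1  (I1: I, integral causality)
#2 stroke→J1  (J1 flow already set via bond 4)
#3 stroke→J1  (J1: bond 4 brought flow, rest push out)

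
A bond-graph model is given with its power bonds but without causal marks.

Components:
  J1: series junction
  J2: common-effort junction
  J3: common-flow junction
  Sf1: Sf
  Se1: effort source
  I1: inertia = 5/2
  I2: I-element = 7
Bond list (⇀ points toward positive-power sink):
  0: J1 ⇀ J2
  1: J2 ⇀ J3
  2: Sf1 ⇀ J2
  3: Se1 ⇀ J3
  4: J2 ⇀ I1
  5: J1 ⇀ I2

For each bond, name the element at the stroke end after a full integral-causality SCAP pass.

b0 →J1
b1 →J2
b2 →Sf1
b3 →J3
b4 →I1
b5 →I2

β2 |Sf1  (Sf1 fixes flow; stroke at Sf1)
β3 |J3  (Se1: effort source, stroke at far end)
β1 |J2  (closing 1-jn rule on J3)
β0 |J1  (0-jn J2 has e-setter on 1)
β4 |I1  (0-jn J2 has e-setter on 1)
β5 |I2  (closing 1-jn rule on J1)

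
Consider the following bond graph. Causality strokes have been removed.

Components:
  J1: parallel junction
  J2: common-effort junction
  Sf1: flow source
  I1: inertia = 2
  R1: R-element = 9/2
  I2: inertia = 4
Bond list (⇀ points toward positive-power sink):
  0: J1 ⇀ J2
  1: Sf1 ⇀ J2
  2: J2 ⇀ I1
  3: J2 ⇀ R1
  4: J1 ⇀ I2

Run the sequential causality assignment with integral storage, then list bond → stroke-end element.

bond 0 |J1
bond 1 |Sf1
bond 2 |I1
bond 3 |J2
bond 4 |I2

#1 stroke at Sf1  (Sf1 fixes flow; stroke at Sf1)
#2 stroke at I1  (prefer integral on I1)
#4 stroke at I2  (prefer integral on I2)
#0 stroke at J1  (closing 0-jn rule on J1)
#3 stroke at J2  (J2: last free bond brings effort in)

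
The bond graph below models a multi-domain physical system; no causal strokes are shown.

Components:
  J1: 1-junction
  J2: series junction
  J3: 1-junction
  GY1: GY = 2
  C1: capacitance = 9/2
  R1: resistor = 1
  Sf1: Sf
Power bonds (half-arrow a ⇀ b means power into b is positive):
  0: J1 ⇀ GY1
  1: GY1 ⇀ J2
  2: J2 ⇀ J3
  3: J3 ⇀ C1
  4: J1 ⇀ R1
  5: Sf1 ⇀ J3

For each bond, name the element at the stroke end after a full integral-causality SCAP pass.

#0 →J1
#1 →J2
#2 →J3
#3 →J3
#4 →R1
#5 →Sf1

#5 |Sf1  (Sf1 fixes flow; stroke at Sf1)
#2 |J3  (1-jn J3 has f-setter on 5)
#3 |J3  (J3 flow already set via bond 5)
#1 |J2  (J2: bond 2 brought flow, rest push out)
#0 |J1  (GY GY1: same side as bond 1)
#4 |R1  (J1 needs exactly one f-in)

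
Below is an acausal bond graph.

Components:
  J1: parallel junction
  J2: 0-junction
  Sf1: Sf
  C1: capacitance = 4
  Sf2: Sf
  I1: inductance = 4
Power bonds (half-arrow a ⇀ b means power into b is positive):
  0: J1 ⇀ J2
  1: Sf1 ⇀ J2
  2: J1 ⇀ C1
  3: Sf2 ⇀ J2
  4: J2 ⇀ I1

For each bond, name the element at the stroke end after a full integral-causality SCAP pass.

#1 →Sf1  (Sf1 (Sf) sets flow on bond)
#3 →Sf2  (Sf2: flow source, stroke at near end)
#2 →J1  (C1 integral (e out))
#0 →J2  (common-e at J1 fixed by 2)
#4 →I1  (common-e at J2 fixed by 0)

b0 stroke at J2
b1 stroke at Sf1
b2 stroke at J1
b3 stroke at Sf2
b4 stroke at I1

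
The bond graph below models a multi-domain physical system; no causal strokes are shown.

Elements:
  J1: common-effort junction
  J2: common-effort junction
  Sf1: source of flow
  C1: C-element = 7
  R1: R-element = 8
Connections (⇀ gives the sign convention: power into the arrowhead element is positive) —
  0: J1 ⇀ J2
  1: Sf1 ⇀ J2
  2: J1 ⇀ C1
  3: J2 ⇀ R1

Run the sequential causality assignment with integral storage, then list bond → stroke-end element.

bond 0 stroke at J2
bond 1 stroke at Sf1
bond 2 stroke at J1
bond 3 stroke at R1

#1 →Sf1  (Sf1: flow source, stroke at near end)
#2 →J1  (prefer integral on C1)
#0 →J2  (common-e at J1 fixed by 2)
#3 →R1  (J2 effort already set via bond 0)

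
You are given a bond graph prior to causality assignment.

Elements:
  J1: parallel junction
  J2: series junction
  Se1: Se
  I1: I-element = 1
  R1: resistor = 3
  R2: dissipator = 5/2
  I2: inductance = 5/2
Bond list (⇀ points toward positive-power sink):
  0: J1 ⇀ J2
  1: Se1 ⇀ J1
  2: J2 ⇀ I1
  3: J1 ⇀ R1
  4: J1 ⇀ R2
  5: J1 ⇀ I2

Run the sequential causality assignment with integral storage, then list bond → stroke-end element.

b1 stroke→J1  (source Se1 imposes e)
b0 stroke→J2  (common-e at J1 fixed by 1)
b3 stroke→R1  (common-e at J1 fixed by 1)
b4 stroke→R2  (0-jn J1 has e-setter on 1)
b5 stroke→I2  (0-jn J1 has e-setter on 1)
b2 stroke→I1  (J2 needs exactly one f-in)

b0 |J2
b1 |J1
b2 |I1
b3 |R1
b4 |R2
b5 |I2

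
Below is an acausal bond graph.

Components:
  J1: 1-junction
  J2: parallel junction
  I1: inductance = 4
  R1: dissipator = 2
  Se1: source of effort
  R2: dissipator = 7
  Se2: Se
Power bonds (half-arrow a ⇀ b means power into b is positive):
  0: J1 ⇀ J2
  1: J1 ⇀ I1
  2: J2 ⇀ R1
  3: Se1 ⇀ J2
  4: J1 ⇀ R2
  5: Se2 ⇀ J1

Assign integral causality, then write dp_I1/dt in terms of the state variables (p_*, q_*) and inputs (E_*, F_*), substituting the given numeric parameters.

b3 stroke→J2  (Se1: effort source, stroke at far end)
b5 stroke→J1  (source Se2 imposes e)
b0 stroke→J1  (0-jn J2 has e-setter on 3)
b2 stroke→R1  (common-e at J2 fixed by 3)
b1 stroke→I1  (I1 outputs flow p/I1)
b4 stroke→J1  (J1: bond 1 brought flow, rest push out)

dp_I1/dt = -E_Se1 + E_Se2 - 7*p_I1/4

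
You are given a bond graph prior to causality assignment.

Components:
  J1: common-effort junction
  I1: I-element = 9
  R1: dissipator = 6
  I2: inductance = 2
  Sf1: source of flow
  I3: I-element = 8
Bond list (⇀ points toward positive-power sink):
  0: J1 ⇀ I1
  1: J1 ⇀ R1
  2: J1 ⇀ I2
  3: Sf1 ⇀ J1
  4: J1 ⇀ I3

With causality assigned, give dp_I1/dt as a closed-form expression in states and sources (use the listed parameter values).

bond 3 stroke→Sf1  (Sf1: flow source, stroke at near end)
bond 0 stroke→I1  (I1: I, integral causality)
bond 2 stroke→I2  (I2: I, integral causality)
bond 4 stroke→I3  (I3 integral (f out))
bond 1 stroke→J1  (closing 0-jn rule on J1)

dp_I1/dt = 6*F_Sf1 - 2*p_I1/3 - 3*p_I2 - 3*p_I3/4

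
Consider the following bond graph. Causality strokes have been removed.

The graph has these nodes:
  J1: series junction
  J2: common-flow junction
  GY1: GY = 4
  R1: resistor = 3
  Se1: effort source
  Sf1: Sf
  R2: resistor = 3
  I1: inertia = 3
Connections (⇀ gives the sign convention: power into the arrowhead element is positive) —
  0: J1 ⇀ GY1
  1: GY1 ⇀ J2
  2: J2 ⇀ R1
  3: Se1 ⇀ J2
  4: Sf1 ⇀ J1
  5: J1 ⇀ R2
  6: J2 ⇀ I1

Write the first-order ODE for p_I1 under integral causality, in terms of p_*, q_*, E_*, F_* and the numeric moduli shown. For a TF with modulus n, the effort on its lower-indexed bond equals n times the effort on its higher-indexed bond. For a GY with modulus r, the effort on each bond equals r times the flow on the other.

bond 3 |J2  (Se1: effort source, stroke at far end)
bond 4 |Sf1  (Sf1: flow source, stroke at near end)
bond 0 |J1  (common-f at J1 fixed by 4)
bond 5 |J1  (common-f at J1 fixed by 4)
bond 1 |J2  (GY1 both-in/both-out from 0)
bond 6 |I1  (prefer integral on I1)
bond 2 |J2  (1-jn J2 has f-setter on 6)

dp_I1/dt = E_Se1 + 4*F_Sf1 - p_I1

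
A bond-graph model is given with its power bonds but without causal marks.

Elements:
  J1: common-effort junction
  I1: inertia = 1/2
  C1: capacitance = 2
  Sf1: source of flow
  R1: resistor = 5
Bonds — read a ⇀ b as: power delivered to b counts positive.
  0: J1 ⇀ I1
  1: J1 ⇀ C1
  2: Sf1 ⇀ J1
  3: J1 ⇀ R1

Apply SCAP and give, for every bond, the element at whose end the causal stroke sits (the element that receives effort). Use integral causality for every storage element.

bond 0 |I1
bond 1 |J1
bond 2 |Sf1
bond 3 |R1

β2 stroke at Sf1  (Sf1 fixes flow; stroke at Sf1)
β0 stroke at I1  (I1 outputs flow p/I1)
β1 stroke at J1  (C1 integral (e out))
β3 stroke at R1  (common-e at J1 fixed by 1)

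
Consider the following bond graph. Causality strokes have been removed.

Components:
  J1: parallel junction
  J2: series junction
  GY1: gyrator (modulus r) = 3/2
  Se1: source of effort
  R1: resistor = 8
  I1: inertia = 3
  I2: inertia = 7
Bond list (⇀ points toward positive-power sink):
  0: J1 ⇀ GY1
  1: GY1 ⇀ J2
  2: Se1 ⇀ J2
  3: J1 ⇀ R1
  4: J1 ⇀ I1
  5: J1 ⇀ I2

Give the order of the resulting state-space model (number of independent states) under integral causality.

b2 stroke→J2  (Se1 fixes effort; stroke away)
b1 stroke→GY1  (only one flow-in slot at J2)
b0 stroke→GY1  (through GY1, causality inverts; strokes same side of GY1)
b4 stroke→I1  (prefer integral on I1)
b5 stroke→I2  (prefer integral on I2)
b3 stroke→J1  (closing 0-jn rule on J1)

2  (I1, I2 all integral)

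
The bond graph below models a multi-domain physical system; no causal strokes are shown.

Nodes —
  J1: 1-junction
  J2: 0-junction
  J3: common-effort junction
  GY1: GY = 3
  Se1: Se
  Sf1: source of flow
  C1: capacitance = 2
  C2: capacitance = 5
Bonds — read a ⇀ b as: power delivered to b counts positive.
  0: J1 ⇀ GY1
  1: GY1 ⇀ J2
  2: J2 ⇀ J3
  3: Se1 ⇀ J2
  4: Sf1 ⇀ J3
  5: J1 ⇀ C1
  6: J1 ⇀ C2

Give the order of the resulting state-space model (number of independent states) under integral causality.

#3 →J2  (Se1 fixes effort; stroke away)
#4 →Sf1  (Sf1: flow source, stroke at near end)
#1 →GY1  (J2: bond 3 brought effort, rest push out)
#2 →J3  (J2: bond 3 brought effort, rest push out)
#0 →GY1  (GY1 both-in/both-out from 1)
#5 →J1  (common-f at J1 fixed by 0)
#6 →J1  (common-f at J1 fixed by 0)

2  (C1, C2 all integral)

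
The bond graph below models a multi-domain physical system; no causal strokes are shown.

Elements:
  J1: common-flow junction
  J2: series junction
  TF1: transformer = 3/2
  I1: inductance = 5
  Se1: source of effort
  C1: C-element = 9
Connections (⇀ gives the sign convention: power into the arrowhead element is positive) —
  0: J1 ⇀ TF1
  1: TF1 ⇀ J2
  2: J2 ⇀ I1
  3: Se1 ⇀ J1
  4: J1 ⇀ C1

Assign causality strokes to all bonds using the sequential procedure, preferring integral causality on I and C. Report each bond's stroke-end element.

bond 0 stroke→TF1
bond 1 stroke→J2
bond 2 stroke→I1
bond 3 stroke→J1
bond 4 stroke→J1

bond 3 stroke→J1  (Se1 (Se) sets effort on bond)
bond 2 stroke→I1  (I1: I, integral causality)
bond 1 stroke→J2  (1-jn J2 has f-setter on 2)
bond 0 stroke→TF1  (TF TF1: opposite of bond 1)
bond 4 stroke→J1  (common-f at J1 fixed by 0)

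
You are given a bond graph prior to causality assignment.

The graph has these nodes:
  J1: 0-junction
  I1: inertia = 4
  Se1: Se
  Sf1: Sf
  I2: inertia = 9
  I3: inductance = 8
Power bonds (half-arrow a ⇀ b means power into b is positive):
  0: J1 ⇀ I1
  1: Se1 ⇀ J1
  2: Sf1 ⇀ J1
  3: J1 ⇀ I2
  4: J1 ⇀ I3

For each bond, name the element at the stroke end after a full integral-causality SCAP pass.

bond 0 →I1
bond 1 →J1
bond 2 →Sf1
bond 3 →I2
bond 4 →I3

bond 1 stroke at J1  (Se1: effort source, stroke at far end)
bond 2 stroke at Sf1  (Sf1: flow source, stroke at near end)
bond 0 stroke at I1  (0-jn J1 has e-setter on 1)
bond 3 stroke at I2  (J1 effort already set via bond 1)
bond 4 stroke at I3  (J1: bond 1 brought effort, rest push out)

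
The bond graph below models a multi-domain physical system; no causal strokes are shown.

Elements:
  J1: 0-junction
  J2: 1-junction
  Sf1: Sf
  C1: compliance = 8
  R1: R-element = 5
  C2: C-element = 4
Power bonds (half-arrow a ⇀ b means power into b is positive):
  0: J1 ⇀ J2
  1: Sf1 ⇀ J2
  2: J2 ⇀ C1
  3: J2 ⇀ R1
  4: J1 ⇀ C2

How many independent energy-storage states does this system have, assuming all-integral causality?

2  (C1, C2 all integral)

bond 1 →Sf1  (Sf1 fixes flow; stroke at Sf1)
bond 0 →J2  (J2 flow already set via bond 1)
bond 2 →J2  (J2 flow already set via bond 1)
bond 3 →J2  (1-jn J2 has f-setter on 1)
bond 4 →J1  (J1: last free bond brings effort in)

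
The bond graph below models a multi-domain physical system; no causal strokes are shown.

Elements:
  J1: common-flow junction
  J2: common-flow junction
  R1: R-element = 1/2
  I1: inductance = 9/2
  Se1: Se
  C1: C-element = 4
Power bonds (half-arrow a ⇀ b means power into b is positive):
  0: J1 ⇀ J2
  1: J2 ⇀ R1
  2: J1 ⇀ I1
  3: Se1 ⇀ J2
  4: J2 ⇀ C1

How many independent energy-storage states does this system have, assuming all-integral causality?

b3 stroke at J2  (source Se1 imposes e)
b2 stroke at I1  (I1: I, integral causality)
b0 stroke at J1  (J1: bond 2 brought flow, rest push out)
b1 stroke at J2  (common-f at J2 fixed by 0)
b4 stroke at J2  (J2 flow already set via bond 0)

2  (C1, I1 all integral)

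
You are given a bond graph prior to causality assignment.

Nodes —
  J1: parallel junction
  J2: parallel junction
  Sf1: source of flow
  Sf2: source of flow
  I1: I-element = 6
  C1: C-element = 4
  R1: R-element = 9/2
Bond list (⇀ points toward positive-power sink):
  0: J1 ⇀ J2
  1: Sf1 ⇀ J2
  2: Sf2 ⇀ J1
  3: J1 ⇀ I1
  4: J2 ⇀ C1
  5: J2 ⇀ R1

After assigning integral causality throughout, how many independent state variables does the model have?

β1 stroke→Sf1  (Sf1: flow source, stroke at near end)
β2 stroke→Sf2  (source Sf2 imposes f)
β3 stroke→I1  (I1 integral (f out))
β0 stroke→J1  (J1 needs exactly one e-in)
β4 stroke→J2  (prefer integral on C1)
β5 stroke→R1  (0-jn J2 has e-setter on 4)

2  (C1, I1 all integral)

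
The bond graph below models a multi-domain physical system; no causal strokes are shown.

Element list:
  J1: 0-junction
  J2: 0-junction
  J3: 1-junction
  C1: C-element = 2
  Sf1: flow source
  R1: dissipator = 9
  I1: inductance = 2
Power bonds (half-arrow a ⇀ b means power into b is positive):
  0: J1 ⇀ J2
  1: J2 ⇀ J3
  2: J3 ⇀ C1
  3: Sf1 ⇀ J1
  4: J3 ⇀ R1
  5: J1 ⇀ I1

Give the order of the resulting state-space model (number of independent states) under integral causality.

2  (C1, I1 all integral)

b3 →Sf1  (source Sf1 imposes f)
b2 →J3  (C1 outputs effort q/C1)
b5 →I1  (prefer integral on I1)
b0 →J1  (closing 0-jn rule on J1)
b1 →J2  (J2 needs exactly one e-in)
b4 →J3  (J3: bond 1 brought flow, rest push out)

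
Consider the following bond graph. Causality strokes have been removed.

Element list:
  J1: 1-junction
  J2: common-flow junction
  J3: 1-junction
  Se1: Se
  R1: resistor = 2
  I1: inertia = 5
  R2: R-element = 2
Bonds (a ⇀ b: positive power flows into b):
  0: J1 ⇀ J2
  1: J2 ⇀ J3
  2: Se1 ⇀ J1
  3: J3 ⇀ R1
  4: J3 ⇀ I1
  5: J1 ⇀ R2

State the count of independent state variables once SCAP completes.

b2 →J1  (Se1 fixes effort; stroke away)
b4 →I1  (I1: I, integral causality)
b1 →J3  (common-f at J3 fixed by 4)
b3 →J3  (1-jn J3 has f-setter on 4)
b0 →J2  (J2 flow already set via bond 1)
b5 →J1  (common-f at J1 fixed by 0)

1  (I1 all integral)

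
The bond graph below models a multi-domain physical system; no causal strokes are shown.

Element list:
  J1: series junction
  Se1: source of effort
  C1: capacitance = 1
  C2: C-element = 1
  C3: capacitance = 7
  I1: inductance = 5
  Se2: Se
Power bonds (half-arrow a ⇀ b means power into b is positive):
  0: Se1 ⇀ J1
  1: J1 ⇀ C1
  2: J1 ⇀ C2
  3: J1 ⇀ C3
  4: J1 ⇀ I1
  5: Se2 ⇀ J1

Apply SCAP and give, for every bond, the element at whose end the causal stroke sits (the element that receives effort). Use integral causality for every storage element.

bond 0 stroke→J1  (Se1: effort source, stroke at far end)
bond 5 stroke→J1  (Se2: effort source, stroke at far end)
bond 1 stroke→J1  (prefer integral on C1)
bond 2 stroke→J1  (C2 integral (e out))
bond 3 stroke→J1  (C3: C, integral causality)
bond 4 stroke→I1  (J1 needs exactly one f-in)

#0 |J1
#1 |J1
#2 |J1
#3 |J1
#4 |I1
#5 |J1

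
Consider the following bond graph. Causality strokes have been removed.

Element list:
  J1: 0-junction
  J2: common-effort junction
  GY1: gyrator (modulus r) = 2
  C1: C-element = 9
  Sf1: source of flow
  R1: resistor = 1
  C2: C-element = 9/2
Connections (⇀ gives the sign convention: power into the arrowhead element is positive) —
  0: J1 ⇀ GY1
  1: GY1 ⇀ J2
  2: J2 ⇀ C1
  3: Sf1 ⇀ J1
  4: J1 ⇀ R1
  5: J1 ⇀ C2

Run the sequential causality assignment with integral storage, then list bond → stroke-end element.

bond 3 stroke→Sf1  (source Sf1 imposes f)
bond 2 stroke→J2  (C1 outputs effort q/C1)
bond 1 stroke→GY1  (common-e at J2 fixed by 2)
bond 0 stroke→GY1  (GY1 both-in/both-out from 1)
bond 5 stroke→J1  (prefer integral on C2)
bond 4 stroke→R1  (J1: bond 5 brought effort, rest push out)

b0 |GY1
b1 |GY1
b2 |J2
b3 |Sf1
b4 |R1
b5 |J1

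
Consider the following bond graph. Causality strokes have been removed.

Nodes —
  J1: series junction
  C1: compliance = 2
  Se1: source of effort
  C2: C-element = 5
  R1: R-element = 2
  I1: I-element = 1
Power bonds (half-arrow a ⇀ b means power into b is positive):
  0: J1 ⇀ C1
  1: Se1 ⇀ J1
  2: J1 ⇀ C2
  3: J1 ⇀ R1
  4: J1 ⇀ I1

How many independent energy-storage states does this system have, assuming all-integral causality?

3  (C1, C2, I1 all integral)

#1 stroke→J1  (source Se1 imposes e)
#0 stroke→J1  (C1: C, integral causality)
#2 stroke→J1  (prefer integral on C2)
#4 stroke→I1  (I1: I, integral causality)
#3 stroke→J1  (1-jn J1 has f-setter on 4)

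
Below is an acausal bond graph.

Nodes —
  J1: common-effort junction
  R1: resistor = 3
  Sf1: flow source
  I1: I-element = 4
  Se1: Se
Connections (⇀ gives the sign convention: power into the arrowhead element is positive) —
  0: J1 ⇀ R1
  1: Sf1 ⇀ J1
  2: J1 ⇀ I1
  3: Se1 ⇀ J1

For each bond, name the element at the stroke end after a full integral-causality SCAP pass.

#0 →R1
#1 →Sf1
#2 →I1
#3 →J1

bond 1 |Sf1  (Sf1 (Sf) sets flow on bond)
bond 3 |J1  (Se1 fixes effort; stroke away)
bond 0 |R1  (common-e at J1 fixed by 3)
bond 2 |I1  (J1 effort already set via bond 3)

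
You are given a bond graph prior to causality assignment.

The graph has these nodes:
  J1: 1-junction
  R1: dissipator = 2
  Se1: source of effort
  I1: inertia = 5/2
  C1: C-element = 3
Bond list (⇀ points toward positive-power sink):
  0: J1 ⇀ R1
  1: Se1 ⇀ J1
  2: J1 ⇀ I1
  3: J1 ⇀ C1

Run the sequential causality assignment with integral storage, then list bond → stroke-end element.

β0 |J1
β1 |J1
β2 |I1
β3 |J1

bond 1 stroke→J1  (Se1 fixes effort; stroke away)
bond 2 stroke→I1  (I1 integral (f out))
bond 0 stroke→J1  (common-f at J1 fixed by 2)
bond 3 stroke→J1  (J1 flow already set via bond 2)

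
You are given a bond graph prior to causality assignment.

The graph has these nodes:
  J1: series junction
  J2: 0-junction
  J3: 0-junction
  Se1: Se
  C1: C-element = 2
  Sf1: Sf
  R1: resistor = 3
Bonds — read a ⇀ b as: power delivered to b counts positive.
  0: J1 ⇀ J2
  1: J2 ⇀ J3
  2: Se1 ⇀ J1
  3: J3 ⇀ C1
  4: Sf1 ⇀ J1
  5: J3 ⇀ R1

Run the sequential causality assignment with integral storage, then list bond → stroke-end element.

β2 stroke→J1  (Se1: effort source, stroke at far end)
β4 stroke→Sf1  (source Sf1 imposes f)
β0 stroke→J1  (1-jn J1 has f-setter on 4)
β1 stroke→J2  (only one effort-in slot at J2)
β3 stroke→J3  (C1 integral (e out))
β5 stroke→R1  (J3: bond 3 brought effort, rest push out)

bond 0 stroke→J1
bond 1 stroke→J2
bond 2 stroke→J1
bond 3 stroke→J3
bond 4 stroke→Sf1
bond 5 stroke→R1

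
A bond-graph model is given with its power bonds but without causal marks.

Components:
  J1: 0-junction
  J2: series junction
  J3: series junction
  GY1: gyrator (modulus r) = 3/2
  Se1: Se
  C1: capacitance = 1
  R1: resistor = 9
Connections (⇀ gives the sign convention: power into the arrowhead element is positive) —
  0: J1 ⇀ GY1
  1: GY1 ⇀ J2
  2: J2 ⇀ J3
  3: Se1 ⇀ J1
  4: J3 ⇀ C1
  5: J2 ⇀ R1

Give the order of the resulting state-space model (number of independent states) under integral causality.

1  (C1 all integral)

#3 stroke at J1  (Se1 (Se) sets effort on bond)
#0 stroke at GY1  (common-e at J1 fixed by 3)
#1 stroke at GY1  (through GY1, causality inverts; strokes same side of GY1)
#2 stroke at J2  (1-jn J2 has f-setter on 1)
#5 stroke at J2  (common-f at J2 fixed by 1)
#4 stroke at J3  (J3 flow already set via bond 2)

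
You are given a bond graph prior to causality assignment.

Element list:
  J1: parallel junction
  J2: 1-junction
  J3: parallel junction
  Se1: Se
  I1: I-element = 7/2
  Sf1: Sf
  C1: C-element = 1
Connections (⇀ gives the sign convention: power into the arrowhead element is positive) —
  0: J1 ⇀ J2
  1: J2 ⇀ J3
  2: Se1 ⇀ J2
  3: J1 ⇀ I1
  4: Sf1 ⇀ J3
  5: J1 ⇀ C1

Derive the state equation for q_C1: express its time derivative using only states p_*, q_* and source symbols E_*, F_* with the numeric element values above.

β2 →J2  (Se1: effort source, stroke at far end)
β4 →Sf1  (Sf1 fixes flow; stroke at Sf1)
β1 →J3  (closing 0-jn rule on J3)
β0 →J2  (common-f at J2 fixed by 1)
β3 →I1  (prefer integral on I1)
β5 →J1  (J1 needs exactly one e-in)

dq_C1/dt = F_Sf1 - 2*p_I1/7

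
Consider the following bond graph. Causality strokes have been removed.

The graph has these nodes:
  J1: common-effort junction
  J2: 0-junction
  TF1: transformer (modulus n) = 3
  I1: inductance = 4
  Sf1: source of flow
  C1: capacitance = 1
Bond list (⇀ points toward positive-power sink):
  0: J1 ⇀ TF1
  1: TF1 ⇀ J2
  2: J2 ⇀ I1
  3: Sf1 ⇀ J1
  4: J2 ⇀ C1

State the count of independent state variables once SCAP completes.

2  (C1, I1 all integral)

#3 stroke→Sf1  (Sf1 (Sf) sets flow on bond)
#0 stroke→J1  (J1 needs exactly one e-in)
#1 stroke→TF1  (TF1 one-in-one-out from 0)
#2 stroke→I1  (I1 integral (f out))
#4 stroke→J2  (only one effort-in slot at J2)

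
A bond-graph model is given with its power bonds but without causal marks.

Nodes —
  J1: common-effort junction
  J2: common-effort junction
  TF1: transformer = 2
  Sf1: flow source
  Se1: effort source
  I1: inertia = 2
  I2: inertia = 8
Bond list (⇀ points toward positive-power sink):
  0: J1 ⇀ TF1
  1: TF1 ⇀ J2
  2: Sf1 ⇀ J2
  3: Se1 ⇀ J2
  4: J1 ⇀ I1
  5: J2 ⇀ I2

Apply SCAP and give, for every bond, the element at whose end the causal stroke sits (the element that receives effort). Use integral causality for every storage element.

#0 stroke→J1
#1 stroke→TF1
#2 stroke→Sf1
#3 stroke→J2
#4 stroke→I1
#5 stroke→I2

b2 stroke at Sf1  (Sf1 fixes flow; stroke at Sf1)
b3 stroke at J2  (Se1 (Se) sets effort on bond)
b1 stroke at TF1  (J2: bond 3 brought effort, rest push out)
b5 stroke at I2  (J2 effort already set via bond 3)
b0 stroke at J1  (TF1: transformer flips bond 1)
b4 stroke at I1  (J1 effort already set via bond 0)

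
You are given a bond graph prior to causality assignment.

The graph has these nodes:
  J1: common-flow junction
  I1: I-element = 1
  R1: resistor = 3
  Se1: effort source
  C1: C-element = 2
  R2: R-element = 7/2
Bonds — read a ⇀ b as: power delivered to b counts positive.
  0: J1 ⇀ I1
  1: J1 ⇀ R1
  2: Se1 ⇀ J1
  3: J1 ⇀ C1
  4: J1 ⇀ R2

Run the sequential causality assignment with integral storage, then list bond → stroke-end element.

β0 stroke at I1
β1 stroke at J1
β2 stroke at J1
β3 stroke at J1
β4 stroke at J1

bond 2 |J1  (Se1 (Se) sets effort on bond)
bond 0 |I1  (prefer integral on I1)
bond 1 |J1  (J1 flow already set via bond 0)
bond 3 |J1  (J1: bond 0 brought flow, rest push out)
bond 4 |J1  (J1 flow already set via bond 0)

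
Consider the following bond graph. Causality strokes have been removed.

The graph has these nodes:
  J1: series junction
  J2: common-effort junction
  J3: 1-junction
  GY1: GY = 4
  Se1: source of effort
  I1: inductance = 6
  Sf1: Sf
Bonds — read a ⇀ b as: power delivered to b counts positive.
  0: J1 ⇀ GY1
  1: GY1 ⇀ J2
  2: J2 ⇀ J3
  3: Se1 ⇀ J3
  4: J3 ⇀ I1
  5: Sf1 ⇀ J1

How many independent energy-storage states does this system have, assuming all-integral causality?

#3 →J3  (source Se1 imposes e)
#5 →Sf1  (Sf1 fixes flow; stroke at Sf1)
#0 →J1  (common-f at J1 fixed by 5)
#1 →J2  (GY GY1: same side as bond 0)
#2 →J3  (J2 effort already set via bond 1)
#4 →I1  (J3 needs exactly one f-in)

1  (I1 all integral)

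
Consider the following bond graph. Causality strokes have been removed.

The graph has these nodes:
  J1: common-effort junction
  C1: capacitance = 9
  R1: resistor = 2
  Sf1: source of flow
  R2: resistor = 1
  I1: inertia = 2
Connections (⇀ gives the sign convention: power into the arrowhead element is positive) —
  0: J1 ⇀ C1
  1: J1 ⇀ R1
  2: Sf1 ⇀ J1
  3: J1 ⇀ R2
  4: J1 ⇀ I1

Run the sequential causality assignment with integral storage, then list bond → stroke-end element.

b0 →J1
b1 →R1
b2 →Sf1
b3 →R2
b4 →I1

#2 →Sf1  (source Sf1 imposes f)
#0 →J1  (prefer integral on C1)
#1 →R1  (0-jn J1 has e-setter on 0)
#3 →R2  (J1 effort already set via bond 0)
#4 →I1  (J1: bond 0 brought effort, rest push out)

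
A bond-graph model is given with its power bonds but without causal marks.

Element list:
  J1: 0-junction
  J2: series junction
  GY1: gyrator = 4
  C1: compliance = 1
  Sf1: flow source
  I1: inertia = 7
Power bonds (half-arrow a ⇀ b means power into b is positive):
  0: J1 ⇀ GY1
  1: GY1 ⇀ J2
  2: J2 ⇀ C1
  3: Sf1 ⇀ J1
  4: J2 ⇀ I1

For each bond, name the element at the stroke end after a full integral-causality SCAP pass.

#0 stroke→J1
#1 stroke→J2
#2 stroke→J2
#3 stroke→Sf1
#4 stroke→I1

#3 stroke→Sf1  (Sf1: flow source, stroke at near end)
#0 stroke→J1  (J1 needs exactly one e-in)
#1 stroke→J2  (GY1: gyrator matches bond 0)
#2 stroke→J2  (C1 outputs effort q/C1)
#4 stroke→I1  (J2 needs exactly one f-in)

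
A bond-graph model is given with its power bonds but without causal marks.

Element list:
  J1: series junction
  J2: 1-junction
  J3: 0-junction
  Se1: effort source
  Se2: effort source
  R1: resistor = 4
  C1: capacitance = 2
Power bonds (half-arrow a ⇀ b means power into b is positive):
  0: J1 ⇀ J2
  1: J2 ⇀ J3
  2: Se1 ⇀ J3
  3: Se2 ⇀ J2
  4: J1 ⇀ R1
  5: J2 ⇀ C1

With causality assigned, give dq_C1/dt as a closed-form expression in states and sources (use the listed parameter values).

dq_C1/dt = -E_Se1/4 + E_Se2/4 - q_C1/8

#2 stroke at J3  (Se1: effort source, stroke at far end)
#3 stroke at J2  (Se2 (Se) sets effort on bond)
#1 stroke at J2  (0-jn J3 has e-setter on 2)
#5 stroke at J2  (C1: C, integral causality)
#0 stroke at J1  (only one flow-in slot at J2)
#4 stroke at R1  (closing 1-jn rule on J1)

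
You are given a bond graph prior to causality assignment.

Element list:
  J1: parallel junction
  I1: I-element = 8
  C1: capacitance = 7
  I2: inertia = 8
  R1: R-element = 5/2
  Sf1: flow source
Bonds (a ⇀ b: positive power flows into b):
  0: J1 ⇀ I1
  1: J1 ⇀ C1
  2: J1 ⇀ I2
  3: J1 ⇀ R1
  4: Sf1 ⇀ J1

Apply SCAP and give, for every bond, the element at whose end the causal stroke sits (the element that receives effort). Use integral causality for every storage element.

#4 →Sf1  (source Sf1 imposes f)
#0 →I1  (I1: I, integral causality)
#1 →J1  (C1 outputs effort q/C1)
#2 →I2  (J1 effort already set via bond 1)
#3 →R1  (J1 effort already set via bond 1)

β0 stroke→I1
β1 stroke→J1
β2 stroke→I2
β3 stroke→R1
β4 stroke→Sf1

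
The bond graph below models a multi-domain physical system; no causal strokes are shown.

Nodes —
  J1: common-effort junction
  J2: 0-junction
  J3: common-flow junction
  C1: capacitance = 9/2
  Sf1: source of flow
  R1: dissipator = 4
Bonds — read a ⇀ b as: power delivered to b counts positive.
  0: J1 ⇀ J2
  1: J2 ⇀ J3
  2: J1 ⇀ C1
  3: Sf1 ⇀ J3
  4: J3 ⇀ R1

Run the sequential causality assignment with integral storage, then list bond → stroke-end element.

bond 0 stroke at J2
bond 1 stroke at J3
bond 2 stroke at J1
bond 3 stroke at Sf1
bond 4 stroke at J3

β3 |Sf1  (source Sf1 imposes f)
β1 |J3  (J3 flow already set via bond 3)
β4 |J3  (common-f at J3 fixed by 3)
β0 |J2  (J2: last free bond brings effort in)
β2 |J1  (closing 0-jn rule on J1)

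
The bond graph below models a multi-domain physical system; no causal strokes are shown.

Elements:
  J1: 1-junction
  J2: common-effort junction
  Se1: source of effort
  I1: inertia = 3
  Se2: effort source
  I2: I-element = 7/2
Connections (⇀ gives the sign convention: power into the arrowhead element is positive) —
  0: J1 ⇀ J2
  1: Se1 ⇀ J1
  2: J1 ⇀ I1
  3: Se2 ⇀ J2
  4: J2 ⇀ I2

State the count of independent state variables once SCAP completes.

2  (I1, I2 all integral)

β1 stroke at J1  (Se1 fixes effort; stroke away)
β3 stroke at J2  (source Se2 imposes e)
β0 stroke at J1  (common-e at J2 fixed by 3)
β4 stroke at I2  (common-e at J2 fixed by 3)
β2 stroke at I1  (J1: last free bond brings flow in)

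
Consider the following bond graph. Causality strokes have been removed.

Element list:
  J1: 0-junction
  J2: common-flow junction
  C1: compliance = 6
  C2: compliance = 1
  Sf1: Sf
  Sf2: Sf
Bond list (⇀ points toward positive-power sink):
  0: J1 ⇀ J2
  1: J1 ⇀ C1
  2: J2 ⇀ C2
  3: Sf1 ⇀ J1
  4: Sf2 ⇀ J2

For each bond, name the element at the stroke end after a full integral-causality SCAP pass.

b3 stroke→Sf1  (source Sf1 imposes f)
b4 stroke→Sf2  (Sf2 fixes flow; stroke at Sf2)
b0 stroke→J2  (common-f at J2 fixed by 4)
b2 stroke→J2  (J2: bond 4 brought flow, rest push out)
b1 stroke→J1  (J1: last free bond brings effort in)

b0 stroke at J2
b1 stroke at J1
b2 stroke at J2
b3 stroke at Sf1
b4 stroke at Sf2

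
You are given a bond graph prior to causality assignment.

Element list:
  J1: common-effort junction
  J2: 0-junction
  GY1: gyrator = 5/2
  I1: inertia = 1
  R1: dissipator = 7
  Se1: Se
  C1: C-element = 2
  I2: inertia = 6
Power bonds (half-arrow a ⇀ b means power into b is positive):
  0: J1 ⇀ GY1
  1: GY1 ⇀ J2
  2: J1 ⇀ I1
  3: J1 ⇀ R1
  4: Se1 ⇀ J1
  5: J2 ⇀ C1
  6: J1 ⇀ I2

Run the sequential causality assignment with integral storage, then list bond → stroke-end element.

#4 stroke→J1  (Se1 (Se) sets effort on bond)
#0 stroke→GY1  (0-jn J1 has e-setter on 4)
#2 stroke→I1  (0-jn J1 has e-setter on 4)
#3 stroke→R1  (J1: bond 4 brought effort, rest push out)
#6 stroke→I2  (common-e at J1 fixed by 4)
#1 stroke→GY1  (GY1: gyrator matches bond 0)
#5 stroke→J2  (J2 needs exactly one e-in)

β0 stroke at GY1
β1 stroke at GY1
β2 stroke at I1
β3 stroke at R1
β4 stroke at J1
β5 stroke at J2
β6 stroke at I2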